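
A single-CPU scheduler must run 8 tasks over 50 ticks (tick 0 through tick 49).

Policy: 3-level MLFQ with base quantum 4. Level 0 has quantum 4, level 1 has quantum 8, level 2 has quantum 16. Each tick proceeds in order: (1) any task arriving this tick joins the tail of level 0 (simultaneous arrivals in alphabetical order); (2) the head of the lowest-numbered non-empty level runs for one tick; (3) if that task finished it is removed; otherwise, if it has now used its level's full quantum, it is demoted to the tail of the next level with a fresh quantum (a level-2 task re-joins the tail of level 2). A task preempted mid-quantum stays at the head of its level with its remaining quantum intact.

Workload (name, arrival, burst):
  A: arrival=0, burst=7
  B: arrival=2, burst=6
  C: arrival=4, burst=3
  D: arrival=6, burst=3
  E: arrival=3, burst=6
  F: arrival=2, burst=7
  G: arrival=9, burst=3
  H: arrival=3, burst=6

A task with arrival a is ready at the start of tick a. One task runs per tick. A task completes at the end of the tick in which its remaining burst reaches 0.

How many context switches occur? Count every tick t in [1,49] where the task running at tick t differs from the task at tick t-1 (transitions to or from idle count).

t=0: L0/L1/L2 = A/-/- → run A
t=1: L0/L1/L2 = A/-/- → run A
t=2: L0/L1/L2 = ABF/-/- → run A
t=3: L0/L1/L2 = ABFEH/-/- → run A
t=4: L0/L1/L2 = BFEHC/A/- → run B
t=5: L0/L1/L2 = BFEHC/A/- → run B
t=6: L0/L1/L2 = BFEHCD/A/- → run B
t=7: L0/L1/L2 = BFEHCD/A/- → run B
t=8: L0/L1/L2 = FEHCD/AB/- → run F
t=9: L0/L1/L2 = FEHCDG/AB/- → run F
t=10: L0/L1/L2 = FEHCDG/AB/- → run F
t=11: L0/L1/L2 = FEHCDG/AB/- → run F
t=12: L0/L1/L2 = EHCDG/ABF/- → run E
t=13: L0/L1/L2 = EHCDG/ABF/- → run E
t=14: L0/L1/L2 = EHCDG/ABF/- → run E
t=15: L0/L1/L2 = EHCDG/ABF/- → run E
t=16: L0/L1/L2 = HCDG/ABFE/- → run H
t=17: L0/L1/L2 = HCDG/ABFE/- → run H
t=18: L0/L1/L2 = HCDG/ABFE/- → run H
t=19: L0/L1/L2 = HCDG/ABFE/- → run H
t=20: L0/L1/L2 = CDG/ABFEH/- → run C
t=21: L0/L1/L2 = CDG/ABFEH/- → run C
t=22: L0/L1/L2 = CDG/ABFEH/- → run C
t=23: L0/L1/L2 = DG/ABFEH/- → run D
t=24: L0/L1/L2 = DG/ABFEH/- → run D
t=25: L0/L1/L2 = DG/ABFEH/- → run D
t=26: L0/L1/L2 = G/ABFEH/- → run G
t=27: L0/L1/L2 = G/ABFEH/- → run G
t=28: L0/L1/L2 = G/ABFEH/- → run G
t=29: L0/L1/L2 = -/ABFEH/- → run A
t=30: L0/L1/L2 = -/ABFEH/- → run A
t=31: L0/L1/L2 = -/ABFEH/- → run A
t=32: L0/L1/L2 = -/BFEH/- → run B
t=33: L0/L1/L2 = -/BFEH/- → run B
t=34: L0/L1/L2 = -/FEH/- → run F
t=35: L0/L1/L2 = -/FEH/- → run F
t=36: L0/L1/L2 = -/FEH/- → run F
t=37: L0/L1/L2 = -/EH/- → run E
t=38: L0/L1/L2 = -/EH/- → run E
t=39: L0/L1/L2 = -/H/- → run H
t=40: L0/L1/L2 = -/H/- → run H
t=41: (idle)
t=42: (idle)
t=43: (idle)
t=44: (idle)
t=45: (idle)
t=46: (idle)
t=47: (idle)
t=48: (idle)
t=49: (idle)

context switches = 13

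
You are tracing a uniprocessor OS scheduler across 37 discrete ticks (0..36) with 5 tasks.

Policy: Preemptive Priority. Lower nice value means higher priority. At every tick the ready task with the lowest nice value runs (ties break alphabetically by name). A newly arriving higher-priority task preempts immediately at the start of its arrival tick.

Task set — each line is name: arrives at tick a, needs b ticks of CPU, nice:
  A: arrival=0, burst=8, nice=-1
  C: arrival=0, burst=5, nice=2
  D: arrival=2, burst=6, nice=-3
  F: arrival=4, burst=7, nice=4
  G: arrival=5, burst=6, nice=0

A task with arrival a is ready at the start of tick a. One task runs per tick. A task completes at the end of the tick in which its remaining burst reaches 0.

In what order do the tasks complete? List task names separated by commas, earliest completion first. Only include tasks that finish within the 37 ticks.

completion order = D, A, G, C, F

t=0: ready={A,C} → run A
t=1: ready={A,C} → run A
t=2: ready={A,C,D} → run D
t=3: ready={A,C,D} → run D
t=4: ready={A,C,D,F} → run D
t=5: ready={A,C,D,F,G} → run D
t=6: ready={A,C,D,F,G} → run D
t=7: ready={A,C,D,F,G} → run D
t=8: ready={A,C,F,G} → run A
t=9: ready={A,C,F,G} → run A
t=10: ready={A,C,F,G} → run A
t=11: ready={A,C,F,G} → run A
t=12: ready={A,C,F,G} → run A
t=13: ready={A,C,F,G} → run A
t=14: ready={C,F,G} → run G
t=15: ready={C,F,G} → run G
t=16: ready={C,F,G} → run G
t=17: ready={C,F,G} → run G
t=18: ready={C,F,G} → run G
t=19: ready={C,F,G} → run G
t=20: ready={C,F} → run C
t=21: ready={C,F} → run C
t=22: ready={C,F} → run C
t=23: ready={C,F} → run C
t=24: ready={C,F} → run C
t=25: ready={F} → run F
t=26: ready={F} → run F
t=27: ready={F} → run F
t=28: ready={F} → run F
t=29: ready={F} → run F
t=30: ready={F} → run F
t=31: ready={F} → run F
t=32: (idle)
t=33: (idle)
t=34: (idle)
t=35: (idle)
t=36: (idle)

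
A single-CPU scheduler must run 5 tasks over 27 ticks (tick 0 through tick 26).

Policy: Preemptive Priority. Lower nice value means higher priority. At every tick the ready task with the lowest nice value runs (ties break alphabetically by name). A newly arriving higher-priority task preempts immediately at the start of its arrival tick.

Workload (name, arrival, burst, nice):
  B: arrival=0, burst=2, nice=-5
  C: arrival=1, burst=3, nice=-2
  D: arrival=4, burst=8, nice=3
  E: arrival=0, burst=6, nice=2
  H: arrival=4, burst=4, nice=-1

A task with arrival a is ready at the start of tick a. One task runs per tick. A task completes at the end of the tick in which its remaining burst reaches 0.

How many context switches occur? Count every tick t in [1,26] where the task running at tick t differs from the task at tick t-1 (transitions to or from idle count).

t=0: ready={B,E} → run B
t=1: ready={B,C,E} → run B
t=2: ready={C,E} → run C
t=3: ready={C,E} → run C
t=4: ready={C,D,E,H} → run C
t=5: ready={D,E,H} → run H
t=6: ready={D,E,H} → run H
t=7: ready={D,E,H} → run H
t=8: ready={D,E,H} → run H
t=9: ready={D,E} → run E
t=10: ready={D,E} → run E
t=11: ready={D,E} → run E
t=12: ready={D,E} → run E
t=13: ready={D,E} → run E
t=14: ready={D,E} → run E
t=15: ready={D} → run D
t=16: ready={D} → run D
t=17: ready={D} → run D
t=18: ready={D} → run D
t=19: ready={D} → run D
t=20: ready={D} → run D
t=21: ready={D} → run D
t=22: ready={D} → run D
t=23: (idle)
t=24: (idle)
t=25: (idle)
t=26: (idle)

context switches = 5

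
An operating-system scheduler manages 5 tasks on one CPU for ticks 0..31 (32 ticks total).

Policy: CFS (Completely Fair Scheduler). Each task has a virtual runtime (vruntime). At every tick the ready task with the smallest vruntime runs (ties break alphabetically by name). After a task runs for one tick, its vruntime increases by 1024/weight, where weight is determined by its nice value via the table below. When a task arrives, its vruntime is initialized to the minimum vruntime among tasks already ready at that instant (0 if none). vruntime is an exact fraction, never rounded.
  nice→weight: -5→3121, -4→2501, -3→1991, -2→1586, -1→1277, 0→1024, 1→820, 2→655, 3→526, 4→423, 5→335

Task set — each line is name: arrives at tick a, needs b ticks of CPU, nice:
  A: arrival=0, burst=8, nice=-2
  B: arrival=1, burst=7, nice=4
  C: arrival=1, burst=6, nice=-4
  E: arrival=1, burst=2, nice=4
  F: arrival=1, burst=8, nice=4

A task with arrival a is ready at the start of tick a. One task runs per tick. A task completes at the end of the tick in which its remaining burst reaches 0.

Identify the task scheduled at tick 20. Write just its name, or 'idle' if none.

t=0: vr[A=0] → run A
t=1: vr[A=512/793 B=512/793 C=512/793 E=512/793 F=512/793] → run A
t=2: vr[A=1024/793 B=512/793 C=512/793 E=512/793 F=512/793] → run B
t=3: vr[A=1024/793 B=1028608/335439 C=512/793 E=512/793 F=512/793] → run C
t=4: vr[A=1024/793 B=1028608/335439 C=34304/32513 E=512/793 F=512/793] → run E
t=5: vr[A=1024/793 B=1028608/335439 C=34304/32513 E=1028608/335439 F=512/793] → run F
t=6: vr[A=1024/793 B=1028608/335439 C=34304/32513 E=1028608/335439 F=1028608/335439] → run C
t=7: vr[A=1024/793 B=1028608/335439 C=47616/32513 E=1028608/335439 F=1028608/335439] → run A
t=8: vr[A=1536/793 B=1028608/335439 C=47616/32513 E=1028608/335439 F=1028608/335439] → run C
t=9: vr[A=1536/793 B=1028608/335439 C=60928/32513 E=1028608/335439 F=1028608/335439] → run C
t=10: vr[A=1536/793 B=1028608/335439 C=74240/32513 E=1028608/335439 F=1028608/335439] → run A
t=11: vr[A=2048/793 B=1028608/335439 C=74240/32513 E=1028608/335439 F=1028608/335439] → run C
t=12: vr[A=2048/793 B=1028608/335439 C=87552/32513 E=1028608/335439 F=1028608/335439] → run A
t=13: vr[A=2560/793 B=1028608/335439 C=87552/32513 E=1028608/335439 F=1028608/335439] → run C
t=14: vr[A=2560/793 B=1028608/335439 E=1028608/335439 F=1028608/335439] → run B
t=15: vr[A=2560/793 B=1840640/335439 E=1028608/335439 F=1028608/335439] → run E
t=16: vr[A=2560/793 B=1840640/335439 F=1028608/335439] → run F
t=17: vr[A=2560/793 B=1840640/335439 F=1840640/335439] → run A
t=18: vr[A=3072/793 B=1840640/335439 F=1840640/335439] → run A
t=19: vr[A=3584/793 B=1840640/335439 F=1840640/335439] → run A
t=20: vr[B=1840640/335439 F=1840640/335439] → run B
t=21: vr[B=884224/111813 F=1840640/335439] → run F
t=22: vr[B=884224/111813 F=884224/111813] → run B
t=23: vr[B=3464704/335439 F=884224/111813] → run F
t=24: vr[B=3464704/335439 F=3464704/335439] → run B
t=25: vr[B=4276736/335439 F=3464704/335439] → run F
t=26: vr[B=4276736/335439 F=4276736/335439] → run B
t=27: vr[B=1696256/111813 F=4276736/335439] → run F
t=28: vr[B=1696256/111813 F=1696256/111813] → run B
t=29: vr[F=1696256/111813] → run F
t=30: vr[F=5900800/335439] → run F
t=31: (idle)

running at tick 20 = B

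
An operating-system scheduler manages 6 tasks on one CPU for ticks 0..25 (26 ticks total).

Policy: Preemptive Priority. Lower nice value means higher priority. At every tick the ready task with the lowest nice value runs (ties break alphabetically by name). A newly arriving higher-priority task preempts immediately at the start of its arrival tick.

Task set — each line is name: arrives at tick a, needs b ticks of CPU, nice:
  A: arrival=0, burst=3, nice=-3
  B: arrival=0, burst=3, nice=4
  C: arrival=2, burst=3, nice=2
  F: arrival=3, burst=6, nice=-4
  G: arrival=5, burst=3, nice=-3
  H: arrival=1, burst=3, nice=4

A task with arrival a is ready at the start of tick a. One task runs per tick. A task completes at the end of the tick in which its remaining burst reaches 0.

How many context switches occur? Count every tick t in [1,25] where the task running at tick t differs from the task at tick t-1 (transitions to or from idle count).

t=0: ready={A,B} → run A
t=1: ready={A,B,H} → run A
t=2: ready={A,B,C,H} → run A
t=3: ready={B,C,F,H} → run F
t=4: ready={B,C,F,H} → run F
t=5: ready={B,C,F,G,H} → run F
t=6: ready={B,C,F,G,H} → run F
t=7: ready={B,C,F,G,H} → run F
t=8: ready={B,C,F,G,H} → run F
t=9: ready={B,C,G,H} → run G
t=10: ready={B,C,G,H} → run G
t=11: ready={B,C,G,H} → run G
t=12: ready={B,C,H} → run C
t=13: ready={B,C,H} → run C
t=14: ready={B,C,H} → run C
t=15: ready={B,H} → run B
t=16: ready={B,H} → run B
t=17: ready={B,H} → run B
t=18: ready={H} → run H
t=19: ready={H} → run H
t=20: ready={H} → run H
t=21: (idle)
t=22: (idle)
t=23: (idle)
t=24: (idle)
t=25: (idle)

context switches = 6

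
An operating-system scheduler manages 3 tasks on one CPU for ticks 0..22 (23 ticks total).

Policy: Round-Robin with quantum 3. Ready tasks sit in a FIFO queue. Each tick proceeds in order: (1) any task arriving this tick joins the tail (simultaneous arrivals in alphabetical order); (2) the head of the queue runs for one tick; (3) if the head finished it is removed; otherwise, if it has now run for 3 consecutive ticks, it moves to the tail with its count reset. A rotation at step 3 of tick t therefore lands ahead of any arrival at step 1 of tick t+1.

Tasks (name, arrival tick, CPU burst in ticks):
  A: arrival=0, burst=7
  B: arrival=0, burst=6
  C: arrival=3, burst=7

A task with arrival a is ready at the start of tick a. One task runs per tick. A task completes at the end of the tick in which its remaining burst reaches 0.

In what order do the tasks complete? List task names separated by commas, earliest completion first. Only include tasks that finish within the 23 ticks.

completion order = B, A, C

t=0: queue=[A,B] q_used=0 → run A
t=1: queue=[A,B] q_used=1 → run A
t=2: queue=[A,B] q_used=2 → run A
t=3: queue=[B,A,C] q_used=0 → run B
t=4: queue=[B,A,C] q_used=1 → run B
t=5: queue=[B,A,C] q_used=2 → run B
t=6: queue=[A,C,B] q_used=0 → run A
t=7: queue=[A,C,B] q_used=1 → run A
t=8: queue=[A,C,B] q_used=2 → run A
t=9: queue=[C,B,A] q_used=0 → run C
t=10: queue=[C,B,A] q_used=1 → run C
t=11: queue=[C,B,A] q_used=2 → run C
t=12: queue=[B,A,C] q_used=0 → run B
t=13: queue=[B,A,C] q_used=1 → run B
t=14: queue=[B,A,C] q_used=2 → run B
t=15: queue=[A,C] q_used=0 → run A
t=16: queue=[C] q_used=0 → run C
t=17: queue=[C] q_used=1 → run C
t=18: queue=[C] q_used=2 → run C
t=19: queue=[C] q_used=0 → run C
t=20: (idle)
t=21: (idle)
t=22: (idle)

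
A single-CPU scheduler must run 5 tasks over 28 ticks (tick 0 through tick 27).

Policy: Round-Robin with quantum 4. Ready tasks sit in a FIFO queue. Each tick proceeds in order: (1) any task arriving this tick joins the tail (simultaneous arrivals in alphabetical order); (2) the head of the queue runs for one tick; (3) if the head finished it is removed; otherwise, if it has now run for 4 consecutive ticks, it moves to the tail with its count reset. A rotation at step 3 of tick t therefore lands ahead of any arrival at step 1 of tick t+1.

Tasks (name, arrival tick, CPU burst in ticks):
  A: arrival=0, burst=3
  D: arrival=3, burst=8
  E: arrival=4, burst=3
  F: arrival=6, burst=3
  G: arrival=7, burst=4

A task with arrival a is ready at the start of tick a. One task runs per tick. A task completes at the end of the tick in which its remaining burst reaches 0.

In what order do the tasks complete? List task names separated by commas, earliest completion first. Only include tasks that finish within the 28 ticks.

completion order = A, E, F, D, G

t=0: queue=[A] q_used=0 → run A
t=1: queue=[A] q_used=1 → run A
t=2: queue=[A] q_used=2 → run A
t=3: queue=[D] q_used=0 → run D
t=4: queue=[D,E] q_used=1 → run D
t=5: queue=[D,E] q_used=2 → run D
t=6: queue=[D,E,F] q_used=3 → run D
t=7: queue=[E,F,D,G] q_used=0 → run E
t=8: queue=[E,F,D,G] q_used=1 → run E
t=9: queue=[E,F,D,G] q_used=2 → run E
t=10: queue=[F,D,G] q_used=0 → run F
t=11: queue=[F,D,G] q_used=1 → run F
t=12: queue=[F,D,G] q_used=2 → run F
t=13: queue=[D,G] q_used=0 → run D
t=14: queue=[D,G] q_used=1 → run D
t=15: queue=[D,G] q_used=2 → run D
t=16: queue=[D,G] q_used=3 → run D
t=17: queue=[G] q_used=0 → run G
t=18: queue=[G] q_used=1 → run G
t=19: queue=[G] q_used=2 → run G
t=20: queue=[G] q_used=3 → run G
t=21: (idle)
t=22: (idle)
t=23: (idle)
t=24: (idle)
t=25: (idle)
t=26: (idle)
t=27: (idle)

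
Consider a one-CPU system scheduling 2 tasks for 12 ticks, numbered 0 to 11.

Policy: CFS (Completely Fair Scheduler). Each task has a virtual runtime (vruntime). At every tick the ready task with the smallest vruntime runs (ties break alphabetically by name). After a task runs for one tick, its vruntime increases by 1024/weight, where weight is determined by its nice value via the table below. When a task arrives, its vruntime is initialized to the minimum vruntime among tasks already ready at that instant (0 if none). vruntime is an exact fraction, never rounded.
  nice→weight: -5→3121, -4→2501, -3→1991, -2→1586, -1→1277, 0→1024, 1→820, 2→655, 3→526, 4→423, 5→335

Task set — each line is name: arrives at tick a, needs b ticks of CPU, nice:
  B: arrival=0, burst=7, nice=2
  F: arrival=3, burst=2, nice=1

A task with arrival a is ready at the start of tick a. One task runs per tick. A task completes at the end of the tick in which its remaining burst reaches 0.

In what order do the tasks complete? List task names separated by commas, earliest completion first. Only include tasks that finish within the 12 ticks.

t=0: vr[B=0] → run B
t=1: vr[B=1024/655] → run B
t=2: vr[B=2048/655] → run B
t=3: vr[B=3072/655 F=3072/655] → run B
t=4: vr[B=4096/655 F=3072/655] → run F
t=5: vr[B=4096/655 F=159488/26855] → run F
t=6: vr[B=4096/655] → run B
t=7: vr[B=1024/131] → run B
t=8: vr[B=6144/655] → run B
t=9: (idle)
t=10: (idle)
t=11: (idle)

completion order = F, B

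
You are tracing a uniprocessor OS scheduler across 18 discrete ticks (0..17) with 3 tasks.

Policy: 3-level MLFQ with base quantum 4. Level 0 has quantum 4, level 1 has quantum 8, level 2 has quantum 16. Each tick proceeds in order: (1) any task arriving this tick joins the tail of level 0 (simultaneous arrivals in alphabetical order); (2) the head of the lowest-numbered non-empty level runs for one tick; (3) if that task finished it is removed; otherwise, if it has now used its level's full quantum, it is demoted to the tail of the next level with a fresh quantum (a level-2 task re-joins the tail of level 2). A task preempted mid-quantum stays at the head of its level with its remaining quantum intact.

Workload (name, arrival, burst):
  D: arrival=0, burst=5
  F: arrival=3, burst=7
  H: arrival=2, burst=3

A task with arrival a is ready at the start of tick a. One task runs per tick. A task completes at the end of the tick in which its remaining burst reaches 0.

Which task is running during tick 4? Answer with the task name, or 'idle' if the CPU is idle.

running at tick 4 = H

t=0: L0/L1/L2 = D/-/- → run D
t=1: L0/L1/L2 = D/-/- → run D
t=2: L0/L1/L2 = DH/-/- → run D
t=3: L0/L1/L2 = DHF/-/- → run D
t=4: L0/L1/L2 = HF/D/- → run H
t=5: L0/L1/L2 = HF/D/- → run H
t=6: L0/L1/L2 = HF/D/- → run H
t=7: L0/L1/L2 = F/D/- → run F
t=8: L0/L1/L2 = F/D/- → run F
t=9: L0/L1/L2 = F/D/- → run F
t=10: L0/L1/L2 = F/D/- → run F
t=11: L0/L1/L2 = -/DF/- → run D
t=12: L0/L1/L2 = -/F/- → run F
t=13: L0/L1/L2 = -/F/- → run F
t=14: L0/L1/L2 = -/F/- → run F
t=15: (idle)
t=16: (idle)
t=17: (idle)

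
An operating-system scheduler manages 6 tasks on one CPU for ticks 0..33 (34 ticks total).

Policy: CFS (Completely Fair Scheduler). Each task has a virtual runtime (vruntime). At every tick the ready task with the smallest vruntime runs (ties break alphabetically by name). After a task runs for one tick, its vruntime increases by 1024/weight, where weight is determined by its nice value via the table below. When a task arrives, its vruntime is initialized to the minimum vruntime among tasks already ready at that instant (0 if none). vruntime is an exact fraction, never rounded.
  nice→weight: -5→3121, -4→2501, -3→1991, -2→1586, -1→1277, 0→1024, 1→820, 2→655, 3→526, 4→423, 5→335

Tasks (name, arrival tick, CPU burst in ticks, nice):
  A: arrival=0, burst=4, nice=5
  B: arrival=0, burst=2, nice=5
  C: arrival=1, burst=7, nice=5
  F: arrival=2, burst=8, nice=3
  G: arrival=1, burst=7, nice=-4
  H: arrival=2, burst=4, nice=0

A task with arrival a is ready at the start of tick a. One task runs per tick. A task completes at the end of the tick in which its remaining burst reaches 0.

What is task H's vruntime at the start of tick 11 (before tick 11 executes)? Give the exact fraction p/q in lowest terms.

t=0: vr[A=0 B=0] → run A
t=1: vr[A=1024/335 B=0 C=0 G=0] → run B
t=2: vr[A=1024/335 B=1024/335 C=0 F=0 G=0 H=0] → run C
t=3: vr[A=1024/335 B=1024/335 C=1024/335 F=0 G=0 H=0] → run F
t=4: vr[A=1024/335 B=1024/335 C=1024/335 F=512/263 G=0 H=0] → run G
t=5: vr[A=1024/335 B=1024/335 C=1024/335 F=512/263 G=1024/2501 H=0] → run H
t=6: vr[A=1024/335 B=1024/335 C=1024/335 F=512/263 G=1024/2501 H=1] → run G
t=7: vr[A=1024/335 B=1024/335 C=1024/335 F=512/263 G=2048/2501 H=1] → run G
t=8: vr[A=1024/335 B=1024/335 C=1024/335 F=512/263 G=3072/2501 H=1] → run H
t=9: vr[A=1024/335 B=1024/335 C=1024/335 F=512/263 G=3072/2501 H=2] → run G
t=10: vr[A=1024/335 B=1024/335 C=1024/335 F=512/263 G=4096/2501 H=2] → run G
t=11: vr[A=1024/335 B=1024/335 C=1024/335 F=512/263 G=5120/2501 H=2] → run F
t=12: vr[A=1024/335 B=1024/335 C=1024/335 F=1024/263 G=5120/2501 H=2] → run H
t=13: vr[A=1024/335 B=1024/335 C=1024/335 F=1024/263 G=5120/2501 H=3] → run G
t=14: vr[A=1024/335 B=1024/335 C=1024/335 F=1024/263 G=6144/2501 H=3] → run G
t=15: vr[A=1024/335 B=1024/335 C=1024/335 F=1024/263 H=3] → run H
t=16: vr[A=1024/335 B=1024/335 C=1024/335 F=1024/263] → run A
t=17: vr[A=2048/335 B=1024/335 C=1024/335 F=1024/263] → run B
t=18: vr[A=2048/335 C=1024/335 F=1024/263] → run C
t=19: vr[A=2048/335 C=2048/335 F=1024/263] → run F
t=20: vr[A=2048/335 C=2048/335 F=1536/263] → run F
t=21: vr[A=2048/335 C=2048/335 F=2048/263] → run A
t=22: vr[A=3072/335 C=2048/335 F=2048/263] → run C
t=23: vr[A=3072/335 C=3072/335 F=2048/263] → run F
t=24: vr[A=3072/335 C=3072/335 F=2560/263] → run A
t=25: vr[C=3072/335 F=2560/263] → run C
t=26: vr[C=4096/335 F=2560/263] → run F
t=27: vr[C=4096/335 F=3072/263] → run F
t=28: vr[C=4096/335 F=3584/263] → run C
t=29: vr[C=1024/67 F=3584/263] → run F
t=30: vr[C=1024/67] → run C
t=31: vr[C=6144/335] → run C
t=32: (idle)
t=33: (idle)

vruntime(H, start of tick 11) = 2/1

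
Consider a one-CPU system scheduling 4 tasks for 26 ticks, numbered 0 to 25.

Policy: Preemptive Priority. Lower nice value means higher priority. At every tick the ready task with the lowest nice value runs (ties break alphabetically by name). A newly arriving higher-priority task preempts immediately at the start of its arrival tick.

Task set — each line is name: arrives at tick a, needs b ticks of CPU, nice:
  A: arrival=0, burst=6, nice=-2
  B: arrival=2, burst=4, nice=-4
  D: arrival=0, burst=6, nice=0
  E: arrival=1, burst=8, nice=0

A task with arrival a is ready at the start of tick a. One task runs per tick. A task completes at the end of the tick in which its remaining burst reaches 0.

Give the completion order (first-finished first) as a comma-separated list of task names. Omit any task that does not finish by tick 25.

t=0: ready={A,D} → run A
t=1: ready={A,D,E} → run A
t=2: ready={A,B,D,E} → run B
t=3: ready={A,B,D,E} → run B
t=4: ready={A,B,D,E} → run B
t=5: ready={A,B,D,E} → run B
t=6: ready={A,D,E} → run A
t=7: ready={A,D,E} → run A
t=8: ready={A,D,E} → run A
t=9: ready={A,D,E} → run A
t=10: ready={D,E} → run D
t=11: ready={D,E} → run D
t=12: ready={D,E} → run D
t=13: ready={D,E} → run D
t=14: ready={D,E} → run D
t=15: ready={D,E} → run D
t=16: ready={E} → run E
t=17: ready={E} → run E
t=18: ready={E} → run E
t=19: ready={E} → run E
t=20: ready={E} → run E
t=21: ready={E} → run E
t=22: ready={E} → run E
t=23: ready={E} → run E
t=24: (idle)
t=25: (idle)

completion order = B, A, D, E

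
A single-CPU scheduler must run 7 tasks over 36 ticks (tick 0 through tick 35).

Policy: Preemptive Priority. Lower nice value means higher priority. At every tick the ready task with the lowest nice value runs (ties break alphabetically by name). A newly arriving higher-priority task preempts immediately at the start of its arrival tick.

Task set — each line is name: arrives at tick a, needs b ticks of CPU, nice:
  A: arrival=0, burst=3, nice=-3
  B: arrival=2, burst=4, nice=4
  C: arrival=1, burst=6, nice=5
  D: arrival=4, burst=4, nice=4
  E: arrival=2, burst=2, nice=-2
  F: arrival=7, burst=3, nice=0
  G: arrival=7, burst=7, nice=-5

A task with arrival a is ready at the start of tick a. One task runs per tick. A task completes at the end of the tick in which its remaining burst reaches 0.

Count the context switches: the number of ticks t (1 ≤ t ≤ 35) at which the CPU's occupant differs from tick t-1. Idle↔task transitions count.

t=0: ready={A} → run A
t=1: ready={A,C} → run A
t=2: ready={A,B,C,E} → run A
t=3: ready={B,C,E} → run E
t=4: ready={B,C,D,E} → run E
t=5: ready={B,C,D} → run B
t=6: ready={B,C,D} → run B
t=7: ready={B,C,D,F,G} → run G
t=8: ready={B,C,D,F,G} → run G
t=9: ready={B,C,D,F,G} → run G
t=10: ready={B,C,D,F,G} → run G
t=11: ready={B,C,D,F,G} → run G
t=12: ready={B,C,D,F,G} → run G
t=13: ready={B,C,D,F,G} → run G
t=14: ready={B,C,D,F} → run F
t=15: ready={B,C,D,F} → run F
t=16: ready={B,C,D,F} → run F
t=17: ready={B,C,D} → run B
t=18: ready={B,C,D} → run B
t=19: ready={C,D} → run D
t=20: ready={C,D} → run D
t=21: ready={C,D} → run D
t=22: ready={C,D} → run D
t=23: ready={C} → run C
t=24: ready={C} → run C
t=25: ready={C} → run C
t=26: ready={C} → run C
t=27: ready={C} → run C
t=28: ready={C} → run C
t=29: (idle)
t=30: (idle)
t=31: (idle)
t=32: (idle)
t=33: (idle)
t=34: (idle)
t=35: (idle)

context switches = 8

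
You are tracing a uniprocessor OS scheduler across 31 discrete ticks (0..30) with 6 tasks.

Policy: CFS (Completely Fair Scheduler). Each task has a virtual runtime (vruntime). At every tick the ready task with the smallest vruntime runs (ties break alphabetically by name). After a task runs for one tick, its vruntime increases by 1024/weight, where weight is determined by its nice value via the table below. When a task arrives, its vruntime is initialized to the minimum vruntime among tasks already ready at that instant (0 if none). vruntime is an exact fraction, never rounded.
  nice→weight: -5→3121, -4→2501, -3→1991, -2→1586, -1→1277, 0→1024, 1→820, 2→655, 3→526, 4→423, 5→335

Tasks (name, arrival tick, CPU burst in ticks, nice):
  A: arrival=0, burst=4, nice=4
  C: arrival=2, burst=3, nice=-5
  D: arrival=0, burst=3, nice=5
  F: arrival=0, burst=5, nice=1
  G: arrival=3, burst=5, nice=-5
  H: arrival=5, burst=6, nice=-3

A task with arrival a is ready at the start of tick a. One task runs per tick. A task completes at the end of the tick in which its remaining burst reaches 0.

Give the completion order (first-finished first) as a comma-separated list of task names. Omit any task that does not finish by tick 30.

t=0: vr[A=0 D=0 F=0] → run A
t=1: vr[A=1024/423 D=0 F=0] → run D
t=2: vr[A=1024/423 C=0 D=1024/335 F=0] → run C
t=3: vr[A=1024/423 C=1024/3121 D=1024/335 F=0 G=0] → run F
t=4: vr[A=1024/423 C=1024/3121 D=1024/335 F=256/205 G=0] → run G
t=5: vr[A=1024/423 C=1024/3121 D=1024/335 F=256/205 G=1024/3121 H=1024/3121] → run C
t=6: vr[A=1024/423 C=2048/3121 D=1024/335 F=256/205 G=1024/3121 H=1024/3121] → run G
t=7: vr[A=1024/423 C=2048/3121 D=1024/335 F=256/205 G=2048/3121 H=1024/3121] → run H
t=8: vr[A=1024/423 C=2048/3121 D=1024/335 F=256/205 G=2048/3121 H=5234688/6213911] → run C
t=9: vr[A=1024/423 D=1024/335 F=256/205 G=2048/3121 H=5234688/6213911] → run G
t=10: vr[A=1024/423 D=1024/335 F=256/205 G=3072/3121 H=5234688/6213911] → run H
t=11: vr[A=1024/423 D=1024/335 F=256/205 G=3072/3121 H=8430592/6213911] → run G
t=12: vr[A=1024/423 D=1024/335 F=256/205 G=4096/3121 H=8430592/6213911] → run F
t=13: vr[A=1024/423 D=1024/335 F=512/205 G=4096/3121 H=8430592/6213911] → run G
t=14: vr[A=1024/423 D=1024/335 F=512/205 H=8430592/6213911] → run H
t=15: vr[A=1024/423 D=1024/335 F=512/205 H=11626496/6213911] → run H
t=16: vr[A=1024/423 D=1024/335 F=512/205 H=14822400/6213911] → run H
t=17: vr[A=1024/423 D=1024/335 F=512/205 H=18018304/6213911] → run A
t=18: vr[A=2048/423 D=1024/335 F=512/205 H=18018304/6213911] → run F
t=19: vr[A=2048/423 D=1024/335 F=768/205 H=18018304/6213911] → run H
t=20: vr[A=2048/423 D=1024/335 F=768/205] → run D
t=21: vr[A=2048/423 D=2048/335 F=768/205] → run F
t=22: vr[A=2048/423 D=2048/335 F=1024/205] → run A
t=23: vr[A=1024/141 D=2048/335 F=1024/205] → run F
t=24: vr[A=1024/141 D=2048/335] → run D
t=25: vr[A=1024/141] → run A
t=26: (idle)
t=27: (idle)
t=28: (idle)
t=29: (idle)
t=30: (idle)

completion order = C, G, H, F, D, A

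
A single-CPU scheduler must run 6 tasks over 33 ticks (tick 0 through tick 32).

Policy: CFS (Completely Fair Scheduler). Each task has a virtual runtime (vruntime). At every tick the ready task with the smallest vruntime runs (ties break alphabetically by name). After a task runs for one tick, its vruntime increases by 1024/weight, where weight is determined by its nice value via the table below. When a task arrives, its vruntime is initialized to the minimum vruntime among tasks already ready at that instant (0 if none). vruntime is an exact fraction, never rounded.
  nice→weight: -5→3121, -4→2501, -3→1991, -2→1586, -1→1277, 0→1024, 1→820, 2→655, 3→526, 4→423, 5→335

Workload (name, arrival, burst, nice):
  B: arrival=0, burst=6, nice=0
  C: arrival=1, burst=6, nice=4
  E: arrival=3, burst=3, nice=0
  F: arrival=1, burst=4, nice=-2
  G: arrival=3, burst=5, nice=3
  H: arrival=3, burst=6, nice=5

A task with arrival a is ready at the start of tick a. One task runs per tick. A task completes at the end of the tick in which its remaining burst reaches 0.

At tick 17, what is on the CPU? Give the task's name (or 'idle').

running at tick 17 = H

t=0: vr[B=0] → run B
t=1: vr[B=1 C=1 F=1] → run B
t=2: vr[B=2 C=1 F=1] → run C
t=3: vr[B=2 C=1447/423 E=1 F=1 G=1 H=1] → run E
t=4: vr[B=2 C=1447/423 E=2 F=1 G=1 H=1] → run F
t=5: vr[B=2 C=1447/423 E=2 F=1305/793 G=1 H=1] → run G
t=6: vr[B=2 C=1447/423 E=2 F=1305/793 G=775/263 H=1] → run H
t=7: vr[B=2 C=1447/423 E=2 F=1305/793 G=775/263 H=1359/335] → run F
t=8: vr[B=2 C=1447/423 E=2 F=1817/793 G=775/263 H=1359/335] → run B
t=9: vr[B=3 C=1447/423 E=2 F=1817/793 G=775/263 H=1359/335] → run E
t=10: vr[B=3 C=1447/423 E=3 F=1817/793 G=775/263 H=1359/335] → run F
t=11: vr[B=3 C=1447/423 E=3 F=2329/793 G=775/263 H=1359/335] → run F
t=12: vr[B=3 C=1447/423 E=3 G=775/263 H=1359/335] → run G
t=13: vr[B=3 C=1447/423 E=3 G=1287/263 H=1359/335] → run B
t=14: vr[B=4 C=1447/423 E=3 G=1287/263 H=1359/335] → run E
t=15: vr[B=4 C=1447/423 G=1287/263 H=1359/335] → run C
t=16: vr[B=4 C=2471/423 G=1287/263 H=1359/335] → run B
t=17: vr[B=5 C=2471/423 G=1287/263 H=1359/335] → run H
t=18: vr[B=5 C=2471/423 G=1287/263 H=2383/335] → run G
t=19: vr[B=5 C=2471/423 G=1799/263 H=2383/335] → run B
t=20: vr[C=2471/423 G=1799/263 H=2383/335] → run C
t=21: vr[C=1165/141 G=1799/263 H=2383/335] → run G
t=22: vr[C=1165/141 G=2311/263 H=2383/335] → run H
t=23: vr[C=1165/141 G=2311/263 H=3407/335] → run C
t=24: vr[C=4519/423 G=2311/263 H=3407/335] → run G
t=25: vr[C=4519/423 H=3407/335] → run H
t=26: vr[C=4519/423 H=4431/335] → run C
t=27: vr[C=5543/423 H=4431/335] → run C
t=28: vr[H=4431/335] → run H
t=29: vr[H=1091/67] → run H
t=30: (idle)
t=31: (idle)
t=32: (idle)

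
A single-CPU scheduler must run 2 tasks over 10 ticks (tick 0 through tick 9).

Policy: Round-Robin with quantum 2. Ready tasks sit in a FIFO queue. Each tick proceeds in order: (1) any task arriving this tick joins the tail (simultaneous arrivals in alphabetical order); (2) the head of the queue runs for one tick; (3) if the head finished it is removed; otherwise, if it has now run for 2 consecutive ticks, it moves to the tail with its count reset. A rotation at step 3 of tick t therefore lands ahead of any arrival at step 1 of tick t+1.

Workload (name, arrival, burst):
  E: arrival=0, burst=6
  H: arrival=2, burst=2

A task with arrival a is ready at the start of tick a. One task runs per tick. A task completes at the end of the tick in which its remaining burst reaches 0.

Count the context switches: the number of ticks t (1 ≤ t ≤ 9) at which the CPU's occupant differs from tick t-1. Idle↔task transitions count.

t=0: queue=[E] q_used=0 → run E
t=1: queue=[E] q_used=1 → run E
t=2: queue=[E,H] q_used=0 → run E
t=3: queue=[E,H] q_used=1 → run E
t=4: queue=[H,E] q_used=0 → run H
t=5: queue=[H,E] q_used=1 → run H
t=6: queue=[E] q_used=0 → run E
t=7: queue=[E] q_used=1 → run E
t=8: (idle)
t=9: (idle)

context switches = 3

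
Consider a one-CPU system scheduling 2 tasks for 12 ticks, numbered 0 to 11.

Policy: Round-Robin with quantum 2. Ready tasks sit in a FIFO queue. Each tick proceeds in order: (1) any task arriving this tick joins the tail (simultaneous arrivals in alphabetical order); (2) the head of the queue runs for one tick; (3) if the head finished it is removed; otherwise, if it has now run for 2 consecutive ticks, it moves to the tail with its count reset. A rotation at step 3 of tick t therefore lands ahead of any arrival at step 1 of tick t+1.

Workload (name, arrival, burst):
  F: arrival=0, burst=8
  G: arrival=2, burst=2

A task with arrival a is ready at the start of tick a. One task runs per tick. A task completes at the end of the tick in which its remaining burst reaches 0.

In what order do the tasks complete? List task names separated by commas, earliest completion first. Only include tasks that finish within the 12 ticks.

t=0: queue=[F] q_used=0 → run F
t=1: queue=[F] q_used=1 → run F
t=2: queue=[F,G] q_used=0 → run F
t=3: queue=[F,G] q_used=1 → run F
t=4: queue=[G,F] q_used=0 → run G
t=5: queue=[G,F] q_used=1 → run G
t=6: queue=[F] q_used=0 → run F
t=7: queue=[F] q_used=1 → run F
t=8: queue=[F] q_used=0 → run F
t=9: queue=[F] q_used=1 → run F
t=10: (idle)
t=11: (idle)

completion order = G, F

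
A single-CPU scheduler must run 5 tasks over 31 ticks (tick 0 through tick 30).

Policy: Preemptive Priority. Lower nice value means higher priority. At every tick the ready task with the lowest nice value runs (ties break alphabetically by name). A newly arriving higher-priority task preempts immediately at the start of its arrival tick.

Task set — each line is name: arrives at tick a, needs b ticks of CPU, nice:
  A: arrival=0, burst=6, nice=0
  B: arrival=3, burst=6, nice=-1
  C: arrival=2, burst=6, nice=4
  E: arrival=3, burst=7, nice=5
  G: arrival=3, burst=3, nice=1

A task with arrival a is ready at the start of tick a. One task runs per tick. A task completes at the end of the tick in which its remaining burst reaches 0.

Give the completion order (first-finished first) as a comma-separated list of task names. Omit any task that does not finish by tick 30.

t=0: ready={A} → run A
t=1: ready={A} → run A
t=2: ready={A,C} → run A
t=3: ready={A,B,C,E,G} → run B
t=4: ready={A,B,C,E,G} → run B
t=5: ready={A,B,C,E,G} → run B
t=6: ready={A,B,C,E,G} → run B
t=7: ready={A,B,C,E,G} → run B
t=8: ready={A,B,C,E,G} → run B
t=9: ready={A,C,E,G} → run A
t=10: ready={A,C,E,G} → run A
t=11: ready={A,C,E,G} → run A
t=12: ready={C,E,G} → run G
t=13: ready={C,E,G} → run G
t=14: ready={C,E,G} → run G
t=15: ready={C,E} → run C
t=16: ready={C,E} → run C
t=17: ready={C,E} → run C
t=18: ready={C,E} → run C
t=19: ready={C,E} → run C
t=20: ready={C,E} → run C
t=21: ready={E} → run E
t=22: ready={E} → run E
t=23: ready={E} → run E
t=24: ready={E} → run E
t=25: ready={E} → run E
t=26: ready={E} → run E
t=27: ready={E} → run E
t=28: (idle)
t=29: (idle)
t=30: (idle)

completion order = B, A, G, C, E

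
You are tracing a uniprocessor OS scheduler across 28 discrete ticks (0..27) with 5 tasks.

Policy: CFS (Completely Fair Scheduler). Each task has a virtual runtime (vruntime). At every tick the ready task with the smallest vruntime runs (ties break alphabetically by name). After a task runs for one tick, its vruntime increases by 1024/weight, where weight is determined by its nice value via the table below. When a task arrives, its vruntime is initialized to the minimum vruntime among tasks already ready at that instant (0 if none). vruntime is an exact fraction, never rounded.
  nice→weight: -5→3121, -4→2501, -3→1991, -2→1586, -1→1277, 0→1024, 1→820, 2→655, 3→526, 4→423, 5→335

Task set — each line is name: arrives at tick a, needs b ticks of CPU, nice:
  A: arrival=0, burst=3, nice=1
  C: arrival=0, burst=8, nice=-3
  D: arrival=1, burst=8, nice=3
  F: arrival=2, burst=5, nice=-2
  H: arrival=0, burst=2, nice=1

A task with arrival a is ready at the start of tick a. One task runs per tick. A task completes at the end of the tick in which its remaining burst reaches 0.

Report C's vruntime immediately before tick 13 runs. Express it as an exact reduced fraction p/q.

t=0: vr[A=0 C=0 H=0] → run A
t=1: vr[A=256/205 C=0 D=0 H=0] → run C
t=2: vr[A=256/205 C=1024/1991 D=0 F=0 H=0] → run D
t=3: vr[A=256/205 C=1024/1991 D=512/263 F=0 H=0] → run F
t=4: vr[A=256/205 C=1024/1991 D=512/263 F=512/793 H=0] → run H
t=5: vr[A=256/205 C=1024/1991 D=512/263 F=512/793 H=256/205] → run C
t=6: vr[A=256/205 C=2048/1991 D=512/263 F=512/793 H=256/205] → run F
t=7: vr[A=256/205 C=2048/1991 D=512/263 F=1024/793 H=256/205] → run C
t=8: vr[A=256/205 C=3072/1991 D=512/263 F=1024/793 H=256/205] → run A
t=9: vr[A=512/205 C=3072/1991 D=512/263 F=1024/793 H=256/205] → run H
t=10: vr[A=512/205 C=3072/1991 D=512/263 F=1024/793] → run F
t=11: vr[A=512/205 C=3072/1991 D=512/263 F=1536/793] → run C
t=12: vr[A=512/205 C=4096/1991 D=512/263 F=1536/793] → run F
t=13: vr[A=512/205 C=4096/1991 D=512/263 F=2048/793] → run D
t=14: vr[A=512/205 C=4096/1991 D=1024/263 F=2048/793] → run C
t=15: vr[A=512/205 C=5120/1991 D=1024/263 F=2048/793] → run A
t=16: vr[C=5120/1991 D=1024/263 F=2048/793] → run C
t=17: vr[C=6144/1991 D=1024/263 F=2048/793] → run F
t=18: vr[C=6144/1991 D=1024/263] → run C
t=19: vr[C=7168/1991 D=1024/263] → run C
t=20: vr[D=1024/263] → run D
t=21: vr[D=1536/263] → run D
t=22: vr[D=2048/263] → run D
t=23: vr[D=2560/263] → run D
t=24: vr[D=3072/263] → run D
t=25: vr[D=3584/263] → run D
t=26: (idle)
t=27: (idle)

vruntime(C, start of tick 13) = 4096/1991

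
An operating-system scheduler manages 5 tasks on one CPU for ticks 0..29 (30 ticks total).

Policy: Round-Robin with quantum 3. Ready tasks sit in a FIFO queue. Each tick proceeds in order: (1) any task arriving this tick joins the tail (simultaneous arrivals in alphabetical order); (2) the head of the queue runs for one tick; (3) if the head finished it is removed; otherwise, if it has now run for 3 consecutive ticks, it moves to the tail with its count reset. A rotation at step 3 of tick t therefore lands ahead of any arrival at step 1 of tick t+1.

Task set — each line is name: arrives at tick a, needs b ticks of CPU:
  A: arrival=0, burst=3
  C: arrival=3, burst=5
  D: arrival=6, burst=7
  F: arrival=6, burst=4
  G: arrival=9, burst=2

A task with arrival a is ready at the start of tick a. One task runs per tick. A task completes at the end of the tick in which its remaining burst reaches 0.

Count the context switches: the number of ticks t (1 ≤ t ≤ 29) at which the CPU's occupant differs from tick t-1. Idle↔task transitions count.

t=0: queue=[A] q_used=0 → run A
t=1: queue=[A] q_used=1 → run A
t=2: queue=[A] q_used=2 → run A
t=3: queue=[C] q_used=0 → run C
t=4: queue=[C] q_used=1 → run C
t=5: queue=[C] q_used=2 → run C
t=6: queue=[C,D,F] q_used=0 → run C
t=7: queue=[C,D,F] q_used=1 → run C
t=8: queue=[D,F] q_used=0 → run D
t=9: queue=[D,F,G] q_used=1 → run D
t=10: queue=[D,F,G] q_used=2 → run D
t=11: queue=[F,G,D] q_used=0 → run F
t=12: queue=[F,G,D] q_used=1 → run F
t=13: queue=[F,G,D] q_used=2 → run F
t=14: queue=[G,D,F] q_used=0 → run G
t=15: queue=[G,D,F] q_used=1 → run G
t=16: queue=[D,F] q_used=0 → run D
t=17: queue=[D,F] q_used=1 → run D
t=18: queue=[D,F] q_used=2 → run D
t=19: queue=[F,D] q_used=0 → run F
t=20: queue=[D] q_used=0 → run D
t=21: (idle)
t=22: (idle)
t=23: (idle)
t=24: (idle)
t=25: (idle)
t=26: (idle)
t=27: (idle)
t=28: (idle)
t=29: (idle)

context switches = 8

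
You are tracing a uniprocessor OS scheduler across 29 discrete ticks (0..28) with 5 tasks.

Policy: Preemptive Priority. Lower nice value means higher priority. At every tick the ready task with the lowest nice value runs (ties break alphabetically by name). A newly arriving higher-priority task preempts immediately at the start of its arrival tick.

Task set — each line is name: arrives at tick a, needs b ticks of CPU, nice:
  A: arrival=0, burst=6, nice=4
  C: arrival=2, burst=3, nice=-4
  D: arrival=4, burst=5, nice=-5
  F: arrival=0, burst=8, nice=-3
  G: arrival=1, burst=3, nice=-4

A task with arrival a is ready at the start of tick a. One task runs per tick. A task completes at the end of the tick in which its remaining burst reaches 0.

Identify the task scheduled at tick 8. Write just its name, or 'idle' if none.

t=0: ready={A,F} → run F
t=1: ready={A,F,G} → run G
t=2: ready={A,C,F,G} → run C
t=3: ready={A,C,F,G} → run C
t=4: ready={A,C,D,F,G} → run D
t=5: ready={A,C,D,F,G} → run D
t=6: ready={A,C,D,F,G} → run D
t=7: ready={A,C,D,F,G} → run D
t=8: ready={A,C,D,F,G} → run D
t=9: ready={A,C,F,G} → run C
t=10: ready={A,F,G} → run G
t=11: ready={A,F,G} → run G
t=12: ready={A,F} → run F
t=13: ready={A,F} → run F
t=14: ready={A,F} → run F
t=15: ready={A,F} → run F
t=16: ready={A,F} → run F
t=17: ready={A,F} → run F
t=18: ready={A,F} → run F
t=19: ready={A} → run A
t=20: ready={A} → run A
t=21: ready={A} → run A
t=22: ready={A} → run A
t=23: ready={A} → run A
t=24: ready={A} → run A
t=25: (idle)
t=26: (idle)
t=27: (idle)
t=28: (idle)

running at tick 8 = D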